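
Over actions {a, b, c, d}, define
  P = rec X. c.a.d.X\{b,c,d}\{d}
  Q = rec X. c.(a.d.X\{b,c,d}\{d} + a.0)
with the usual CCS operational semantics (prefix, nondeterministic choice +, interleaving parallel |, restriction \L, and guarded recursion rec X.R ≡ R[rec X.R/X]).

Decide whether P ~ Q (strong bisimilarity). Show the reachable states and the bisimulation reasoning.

Reachable graph of P (4 states):
  u0 = rec X. c.a.d.X\{b,c,d}\{d} ⊢ --c--▸ u1
  u1 = a.d.(rec X. c.a.d.X\{b,c,d}\{d})\{b,c,d}\{d} ⊢ --a--▸ u2
  u2 = d.(rec X. c.a.d.X\{b,c,d}\{d})\{b,c,d}\{d} ⊢ --d--▸ u3
  u3 = (rec X. c.a.d.X\{b,c,d}\{d})\{b,c,d}\{d} ⊢ ·
Reachable graph of Q (5 states):
  v0 = rec X. c.(a.d.X\{b,c,d}\{d} + a.0) ⊢ --c--▸ v1
  v1 = a.d.(rec X. c.(a.d.X\{b,c,d}\{d} + a.0))\{b,c,d}\{d} + a.0 ⊢ --a--▸ v2, --a--▸ v3
  v2 = 0 ⊢ ·
  v3 = d.(rec X. c.(a.d.X\{b,c,d}\{d} + a.0))\{b,c,d}\{d} ⊢ --d--▸ v4
  v4 = (rec X. c.(a.d.X\{b,c,d}\{d} + a.0))\{b,c,d}\{d} ⊢ ·
Partition-refinement fixed point:
  B0 = {u0}
  B1 = {u1}
  B2 = {u2, v3}
  B3 = {u3, v2, v4}
  B4 = {v0}
  B5 = {v1}
u0 ∈ B0, v0 ∈ B4 → different blocks

not bisimilar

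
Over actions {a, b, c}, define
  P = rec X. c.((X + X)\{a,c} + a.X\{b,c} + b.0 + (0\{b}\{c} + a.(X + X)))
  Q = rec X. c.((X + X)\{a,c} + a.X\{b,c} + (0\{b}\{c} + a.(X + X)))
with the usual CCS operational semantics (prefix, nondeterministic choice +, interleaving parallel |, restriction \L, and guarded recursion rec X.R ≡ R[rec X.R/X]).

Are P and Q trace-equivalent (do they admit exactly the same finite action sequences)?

LTS(P): 5 reachable states
  u0 = rec X. c.((X + X)\{a,c} + a.X\{b,c} + b.0 + (0\{b}\{c} + a.(X + X))) | --c--▸ u1
  u1 = ((rec X. c.((X + X)\{a,c} + a.X\{b,c} + b.0 + (0\{b}\{c} + a.(X + X)))) + (rec X. c.((X + X)\{a,c} + a.X\{b,c} + b.0 + (0\{b}\{c} + a.(X + X)))))\{a,c} + a.(rec X. c.((X + X)\{a,c} + a.X\{b,c} + b.0 + (0\{b}\{c} + a.(X + X))))\{b,c} + b.0 + (0\{b}\{c} + a.((rec X. c.((X + X)\{a,c} + a.X\{b,c} + b.0 + (0\{b}\{c} + a.(X + X)))) + (rec X. c.((X + X)\{a,c} + a.X\{b,c} + b.0 + (0\{b}\{c} + a.(X + X)))))) | --a--▸ u2, --a--▸ u3, --b--▸ u4
  u2 = (rec X. c.((X + X)\{a,c} + a.X\{b,c} + b.0 + (0\{b}\{c} + a.(X + X)))) + (rec X. c.((X + X)\{a,c} + a.X\{b,c} + b.0 + (0\{b}\{c} + a.(X + X)))) | --c--▸ u1
  u3 = (rec X. c.((X + X)\{a,c} + a.X\{b,c} + b.0 + (0\{b}\{c} + a.(X + X))))\{b,c} | stopped
  u4 = 0 | stopped
LTS(Q): 4 reachable states
  v0 = rec X. c.((X + X)\{a,c} + a.X\{b,c} + (0\{b}\{c} + a.(X + X))) | --c--▸ v1
  v1 = ((rec X. c.((X + X)\{a,c} + a.X\{b,c} + (0\{b}\{c} + a.(X + X)))) + (rec X. c.((X + X)\{a,c} + a.X\{b,c} + (0\{b}\{c} + a.(X + X)))))\{a,c} + a.(rec X. c.((X + X)\{a,c} + a.X\{b,c} + (0\{b}\{c} + a.(X + X))))\{b,c} + (0\{b}\{c} + a.((rec X. c.((X + X)\{a,c} + a.X\{b,c} + (0\{b}\{c} + a.(X + X)))) + (rec X. c.((X + X)\{a,c} + a.X\{b,c} + (0\{b}\{c} + a.(X + X)))))) | --a--▸ v2, --a--▸ v3
  v2 = (rec X. c.((X + X)\{a,c} + a.X\{b,c} + (0\{b}\{c} + a.(X + X)))) + (rec X. c.((X + X)\{a,c} + a.X\{b,c} + (0\{b}\{c} + a.(X + X)))) | --c--▸ v1
  v3 = (rec X. c.((X + X)\{a,c} + a.X\{b,c} + (0\{b}\{c} + a.(X + X))))\{b,c} | stopped
Executing cb from P (initial set {u0}):
  after c @ step 1: {u1}
  after b @ step 2: {u4}
  P completes σ.
Executing cb from Q (initial set {v0}):
  after c @ step 1: {v1}
  after b @ step 2: ∅  — Q cannot continue

trace-distinct — witness ⟨cb⟩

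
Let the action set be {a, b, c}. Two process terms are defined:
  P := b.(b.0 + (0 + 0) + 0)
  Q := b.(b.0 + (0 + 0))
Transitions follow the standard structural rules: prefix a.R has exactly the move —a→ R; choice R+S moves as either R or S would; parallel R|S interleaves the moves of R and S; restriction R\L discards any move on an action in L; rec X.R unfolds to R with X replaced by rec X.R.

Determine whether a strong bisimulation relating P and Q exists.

P ~ Q

LTS(P): 3 reachable states
  s0 = b.(b.0 + (0 + 0) + 0) :: —b→ s1
  s1 = b.0 + (0 + 0) + 0 :: —b→ s2
  s2 = 0 :: deadlocked
LTS(Q): 3 reachable states
  t0 = b.(b.0 + (0 + 0)) :: —b→ t1
  t1 = b.0 + (0 + 0) :: —b→ t2
  t2 = 0 :: deadlocked
Partition-refinement fixed point:
  B0 = {s0, t0}
  B1 = {s1, t1}
  B2 = {s2, t2}
s0 ∈ B0, t0 ∈ B0 → same block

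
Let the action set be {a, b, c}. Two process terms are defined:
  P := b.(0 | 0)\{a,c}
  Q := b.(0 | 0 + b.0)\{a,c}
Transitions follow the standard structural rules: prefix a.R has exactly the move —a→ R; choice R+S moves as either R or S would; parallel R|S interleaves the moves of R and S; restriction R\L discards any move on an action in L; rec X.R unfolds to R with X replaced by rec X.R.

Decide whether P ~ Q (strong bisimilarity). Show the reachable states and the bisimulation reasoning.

P's transition system — 2 states:
  s0 = b.(0 | 0)\{a,c} has moves =b=> s1
  s1 = (0 | 0)\{a,c} has moves (no moves)
Q's transition system — 3 states:
  t0 = b.(0 | 0 + b.0)\{a,c} has moves =b=> t1
  t1 = (0 | 0 + b.0)\{a,c} has moves =b=> t2
  t2 = 0\{a,c} has moves (no moves)
Coarsest stable partition (strong bisimilarity classes):
  B0 = {s0, t1}
  B1 = {s1, t2}
  B2 = {t0}
s0 ∈ B0, t0 ∈ B2 → different blocks

NO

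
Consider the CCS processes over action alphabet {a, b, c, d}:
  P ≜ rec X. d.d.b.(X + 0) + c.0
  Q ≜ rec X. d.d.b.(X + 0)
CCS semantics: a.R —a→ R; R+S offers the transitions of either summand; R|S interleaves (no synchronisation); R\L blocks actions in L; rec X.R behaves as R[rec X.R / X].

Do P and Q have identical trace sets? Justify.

traces(P) ≠ traces(Q) — witness ⟨c⟩

Reachable graph of P (5 states):
  p0 = rec X. d.d.b.(X + 0) + c.0 :: —c→ p1, —d→ p2
  p1 = 0 :: stopped
  p2 = d.b.((rec X. d.d.b.(X + 0) + c.0) + 0) :: —d→ p3
  p3 = b.((rec X. d.d.b.(X + 0) + c.0) + 0) :: —b→ p4
  p4 = (rec X. d.d.b.(X + 0) + c.0) + 0 :: —c→ p1, —d→ p2
Reachable graph of Q (4 states):
  q0 = rec X. d.d.b.(X + 0) :: —d→ q1
  q1 = d.b.((rec X. d.d.b.(X + 0)) + 0) :: —d→ q2
  q2 = b.((rec X. d.d.b.(X + 0)) + 0) :: —b→ q3
  q3 = (rec X. d.d.b.(X + 0)) + 0 :: —d→ q1
Run σ = ⟨c⟩ on P: start {p0}
  step 1 (c): {p1}
  P completes σ.
Run σ = ⟨c⟩ on Q: start {q0}
  step 1 (c): ∅  — Q cannot continue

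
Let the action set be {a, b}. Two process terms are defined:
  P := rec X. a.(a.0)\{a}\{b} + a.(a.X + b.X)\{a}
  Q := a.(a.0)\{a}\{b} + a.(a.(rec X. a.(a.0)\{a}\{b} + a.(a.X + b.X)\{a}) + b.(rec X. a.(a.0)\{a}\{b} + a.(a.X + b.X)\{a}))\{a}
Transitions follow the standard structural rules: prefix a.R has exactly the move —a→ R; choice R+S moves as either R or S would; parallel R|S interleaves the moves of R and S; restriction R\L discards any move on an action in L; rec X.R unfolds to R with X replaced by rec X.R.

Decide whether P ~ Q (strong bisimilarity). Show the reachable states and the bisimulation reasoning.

P's transition system — 4 states:
  p0 = rec X. a.(a.0)\{a}\{b} + a.(a.X + b.X)\{a} has moves —a→ p1, —a→ p2
  p1 = (a.(rec X. a.(a.0)\{a}\{b} + a.(a.X + b.X)\{a}) + b.(rec X. a.(a.0)\{a}\{b} + a.(a.X + b.X)\{a}))\{a} has moves —b→ p3
  p2 = (a.0)\{a}\{b} has moves (no moves)
  p3 = (rec X. a.(a.0)\{a}\{b} + a.(a.X + b.X)\{a})\{a} has moves (no moves)
Q's transition system — 4 states:
  q0 = a.(a.0)\{a}\{b} + a.(a.(rec X. a.(a.0)\{a}\{b} + a.(a.X + b.X)\{a}) + b.(rec X. a.(a.0)\{a}\{b} + a.(a.X + b.X)\{a}))\{a} has moves —a→ q1, —a→ q2
  q1 = (a.(rec X. a.(a.0)\{a}\{b} + a.(a.X + b.X)\{a}) + b.(rec X. a.(a.0)\{a}\{b} + a.(a.X + b.X)\{a}))\{a} has moves —b→ q3
  q2 = (a.0)\{a}\{b} has moves (no moves)
  q3 = (rec X. a.(a.0)\{a}\{b} + a.(a.X + b.X)\{a})\{a} has moves (no moves)
Bisimilarity quotient blocks:
  B0 = {p0, q0}
  B1 = {p1, q1}
  B2 = {p2, p3, q2, q3}
p0 ∈ B0, q0 ∈ B0 → same block

P ~ Q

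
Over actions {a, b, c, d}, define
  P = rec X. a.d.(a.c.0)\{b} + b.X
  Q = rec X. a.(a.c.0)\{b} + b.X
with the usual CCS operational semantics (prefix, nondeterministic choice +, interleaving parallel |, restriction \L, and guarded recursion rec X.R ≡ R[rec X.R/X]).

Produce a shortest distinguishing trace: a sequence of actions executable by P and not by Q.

ad

Reachable graph of P (5 states):
  p0 = rec X. a.d.(a.c.0)\{b} + b.X ⊢ =a=> p1, =b=> p0
  p1 = d.(a.c.0)\{b} ⊢ =d=> p2
  p2 = (a.c.0)\{b} ⊢ =a=> p3
  p3 = (c.0)\{b} ⊢ =c=> p4
  p4 = 0\{b} ⊢ ·
Reachable graph of Q (4 states):
  q0 = rec X. a.(a.c.0)\{b} + b.X ⊢ =a=> q1, =b=> q0
  q1 = (a.c.0)\{b} ⊢ =a=> q2
  q2 = (c.0)\{b} ⊢ =c=> q3
  q3 = 0\{b} ⊢ ·
Run σ = ⟨ad⟩ on P: start {p0}
  step 1 (a): {p1}
  step 2 (d): {p2}
  ✓ P
Run σ = ⟨ad⟩ on Q: start {q0}
  step 1 (a): {q1}
  step 2 (d): no successor for Q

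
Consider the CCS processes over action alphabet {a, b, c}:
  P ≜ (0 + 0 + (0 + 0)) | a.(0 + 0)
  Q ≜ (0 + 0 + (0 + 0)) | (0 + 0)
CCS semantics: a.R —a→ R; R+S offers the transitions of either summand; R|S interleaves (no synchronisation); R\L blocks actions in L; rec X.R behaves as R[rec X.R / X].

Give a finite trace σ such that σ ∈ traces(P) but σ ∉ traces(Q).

a

Reachable graph of P (2 states):
  m0 = (0 + 0 + (0 + 0)) | a.(0 + 0) | -a-> m1
  m1 = (0 + 0 + (0 + 0)) | (0 + 0) | (no moves)
Reachable graph of Q (1 states):
  n0 = (0 + 0 + (0 + 0)) | (0 + 0) | (no moves)
Run σ = ⟨a⟩ on P: start {m0}
  after a @ step 1: {m1}
  — P admits the full trace.
Run σ = ⟨a⟩ on Q: start {n0}
  after a @ step 1: ∅ (Q stuck)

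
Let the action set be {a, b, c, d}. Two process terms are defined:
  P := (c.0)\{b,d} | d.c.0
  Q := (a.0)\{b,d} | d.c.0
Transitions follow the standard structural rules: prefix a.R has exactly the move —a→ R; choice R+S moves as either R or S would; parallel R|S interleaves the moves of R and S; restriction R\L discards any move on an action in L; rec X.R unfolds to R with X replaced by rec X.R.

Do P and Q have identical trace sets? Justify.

P's transition system — 6 states:
  u0 = (c.0)\{b,d} | d.c.0 :: --c--▸ u1, --d--▸ u2
  u1 = 0\{b,d} | d.c.0 :: --d--▸ u3
  u2 = (c.0)\{b,d} | c.0 :: --c--▸ u3, --c--▸ u4
  u3 = 0\{b,d} | c.0 :: --c--▸ u5
  u4 = (c.0)\{b,d} | 0 :: --c--▸ u5
  u5 = 0\{b,d} | 0 :: deadlocked
Q's transition system — 6 states:
  v0 = (a.0)\{b,d} | d.c.0 :: --a--▸ v1, --d--▸ v2
  v1 = 0\{b,d} | d.c.0 :: --d--▸ v3
  v2 = (a.0)\{b,d} | c.0 :: --a--▸ v3, --c--▸ v4
  v3 = 0\{b,d} | c.0 :: --c--▸ v5
  v4 = (a.0)\{b,d} | 0 :: --a--▸ v5
  v5 = 0\{b,d} | 0 :: deadlocked
Run σ = ⟨c⟩ on P: start {u0}
  after c @ step 1: {u1}
  — P admits the full trace.
Run σ = ⟨c⟩ on Q: start {v0}
  after c @ step 1: ∅  — Q cannot continue

trace-distinct — witness ⟨c⟩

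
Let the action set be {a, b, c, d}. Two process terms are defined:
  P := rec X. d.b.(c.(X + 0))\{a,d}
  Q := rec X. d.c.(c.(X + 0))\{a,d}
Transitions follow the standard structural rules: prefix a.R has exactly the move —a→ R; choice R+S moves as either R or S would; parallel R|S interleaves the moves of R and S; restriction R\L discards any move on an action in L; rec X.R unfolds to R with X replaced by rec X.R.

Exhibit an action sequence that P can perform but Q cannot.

db

P's transition system — 4 states:
  s0 = rec X. d.b.(c.(X + 0))\{a,d} :: =d=> s1
  s1 = b.(c.((rec X. d.b.(c.(X + 0))\{a,d}) + 0))\{a,d} :: =b=> s2
  s2 = (c.((rec X. d.b.(c.(X + 0))\{a,d}) + 0))\{a,d} :: =c=> s3
  s3 = ((rec X. d.b.(c.(X + 0))\{a,d}) + 0)\{a,d} :: stopped
Q's transition system — 4 states:
  t0 = rec X. d.c.(c.(X + 0))\{a,d} :: =d=> t1
  t1 = c.(c.((rec X. d.c.(c.(X + 0))\{a,d}) + 0))\{a,d} :: =c=> t2
  t2 = (c.((rec X. d.c.(c.(X + 0))\{a,d}) + 0))\{a,d} :: =c=> t3
  t3 = ((rec X. d.c.(c.(X + 0))\{a,d}) + 0)\{a,d} :: stopped
Trace ⟨db⟩ through P, begin at {s0}:
  [1] d ⇒ {s1}
  [2] b ⇒ {s2}
  ✓ P
Trace ⟨db⟩ through Q, begin at {t0}:
  [1] d ⇒ {t1}
  [2] b ⇒ ∅  — Q cannot continue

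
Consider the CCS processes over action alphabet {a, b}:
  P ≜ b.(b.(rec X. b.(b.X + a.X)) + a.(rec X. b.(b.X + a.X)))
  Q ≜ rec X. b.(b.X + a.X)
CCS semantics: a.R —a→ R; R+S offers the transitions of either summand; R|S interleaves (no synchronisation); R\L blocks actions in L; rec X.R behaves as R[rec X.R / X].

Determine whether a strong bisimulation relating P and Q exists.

P's transition system — 3 states:
  p0 = b.(b.(rec X. b.(b.X + a.X)) + a.(rec X. b.(b.X + a.X))) :: --b--▸ p1
  p1 = b.(rec X. b.(b.X + a.X)) + a.(rec X. b.(b.X + a.X)) :: --a--▸ p2, --b--▸ p2
  p2 = rec X. b.(b.X + a.X) :: --b--▸ p1
Q's transition system — 2 states:
  q0 = rec X. b.(b.X + a.X) :: --b--▸ q1
  q1 = b.(rec X. b.(b.X + a.X)) + a.(rec X. b.(b.X + a.X)) :: --a--▸ q0, --b--▸ q0
Coarsest stable partition (strong bisimilarity classes):
  B0 = {p0, p2, q0}
  B1 = {p1, q1}
p0 ∈ B0, q0 ∈ B0 → same block

YES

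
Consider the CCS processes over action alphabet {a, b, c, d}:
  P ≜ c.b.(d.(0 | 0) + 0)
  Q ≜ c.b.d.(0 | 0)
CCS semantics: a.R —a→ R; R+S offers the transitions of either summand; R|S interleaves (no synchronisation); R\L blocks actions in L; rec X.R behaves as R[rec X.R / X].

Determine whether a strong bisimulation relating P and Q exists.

LTS(P): 4 reachable states
  m0 = c.b.(d.(0 | 0) + 0) ⊢ ··c··> m1
  m1 = b.(d.(0 | 0) + 0) ⊢ ··b··> m2
  m2 = d.(0 | 0) + 0 ⊢ ··d··> m3
  m3 = 0 | 0 ⊢ ·
LTS(Q): 4 reachable states
  n0 = c.b.d.(0 | 0) ⊢ ··c··> n1
  n1 = b.d.(0 | 0) ⊢ ··b··> n2
  n2 = d.(0 | 0) ⊢ ··d··> n3
  n3 = 0 | 0 ⊢ ·
Partition-refinement fixed point:
  B0 = {m0, n0}
  B1 = {m1, n1}
  B2 = {m2, n2}
  B3 = {m3, n3}
m0 ∈ B0, n0 ∈ B0 → same block

YES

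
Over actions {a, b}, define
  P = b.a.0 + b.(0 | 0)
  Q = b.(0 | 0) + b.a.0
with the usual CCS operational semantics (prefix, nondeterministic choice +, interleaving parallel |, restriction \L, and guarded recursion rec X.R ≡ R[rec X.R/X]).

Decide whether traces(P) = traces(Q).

LTS(P): 4 reachable states
  u0 = b.a.0 + b.(0 | 0) :: -b-> u1, -b-> u2
  u1 = 0 | 0 :: (no moves)
  u2 = a.0 :: -a-> u3
  u3 = 0 :: (no moves)
LTS(Q): 4 reachable states
  v0 = b.(0 | 0) + b.a.0 :: -b-> v1, -b-> v2
  v1 = 0 | 0 :: (no moves)
  v2 = a.0 :: -a-> v3
  v3 = 0 :: (no moves)
Coarsest stable partition (strong bisimilarity classes):
  B0 = {u0, v0}
  B1 = {u2, v2}
  B2 = {u1, u3, v1, v3}
u0 ∈ B0, v0 ∈ B0 → same block
Bisimilar ⇒ trace-equivalent.

traces(P) = traces(Q)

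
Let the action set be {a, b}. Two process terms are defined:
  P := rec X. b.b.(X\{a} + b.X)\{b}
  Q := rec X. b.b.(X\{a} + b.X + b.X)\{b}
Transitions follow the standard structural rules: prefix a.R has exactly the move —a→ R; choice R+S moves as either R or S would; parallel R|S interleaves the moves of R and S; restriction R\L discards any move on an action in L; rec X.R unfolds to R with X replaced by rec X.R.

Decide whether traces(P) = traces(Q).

YES

P's transition system — 3 states:
  p0 = rec X. b.b.(X\{a} + b.X)\{b} → -b-> p1
  p1 = b.((rec X. b.b.(X\{a} + b.X)\{b})\{a} + b.(rec X. b.b.(X\{a} + b.X)\{b}))\{b} → -b-> p2
  p2 = ((rec X. b.b.(X\{a} + b.X)\{b})\{a} + b.(rec X. b.b.(X\{a} + b.X)\{b}))\{b} → ·
Q's transition system — 3 states:
  q0 = rec X. b.b.(X\{a} + b.X + b.X)\{b} → -b-> q1
  q1 = b.((rec X. b.b.(X\{a} + b.X + b.X)\{b})\{a} + b.(rec X. b.b.(X\{a} + b.X + b.X)\{b}) + b.(rec X. b.b.(X\{a} + b.X + b.X)\{b}))\{b} → -b-> q2
  q2 = ((rec X. b.b.(X\{a} + b.X + b.X)\{b})\{a} + b.(rec X. b.b.(X\{a} + b.X + b.X)\{b}) + b.(rec X. b.b.(X\{a} + b.X + b.X)\{b}))\{b} → ·
Coarsest stable partition (strong bisimilarity classes):
  B0 = {p0, q0}
  B1 = {p1, q1}
  B2 = {p2, q2}
p0 ∈ B0, q0 ∈ B0 → same block
Bisimilar ⇒ trace-equivalent.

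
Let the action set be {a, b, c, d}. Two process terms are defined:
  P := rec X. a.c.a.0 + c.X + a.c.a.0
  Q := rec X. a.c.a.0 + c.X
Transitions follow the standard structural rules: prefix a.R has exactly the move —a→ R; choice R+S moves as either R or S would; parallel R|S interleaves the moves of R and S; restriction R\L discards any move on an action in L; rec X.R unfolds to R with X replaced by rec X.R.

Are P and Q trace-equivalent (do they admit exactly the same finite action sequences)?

traces(P) = traces(Q)

LTS(P): 4 reachable states
  p0 = rec X. a.c.a.0 + c.X + a.c.a.0 | ··a··> p1, ··c··> p0
  p1 = c.a.0 | ··c··> p2
  p2 = a.0 | ··a··> p3
  p3 = 0 | (no moves)
LTS(Q): 4 reachable states
  q0 = rec X. a.c.a.0 + c.X | ··a··> q1, ··c··> q0
  q1 = c.a.0 | ··c··> q2
  q2 = a.0 | ··a··> q3
  q3 = 0 | (no moves)
Bisimilarity quotient blocks:
  B0 = {p0, q0}
  B1 = {p1, q1}
  B2 = {p2, q2}
  B3 = {p3, q3}
p0 ∈ B0, q0 ∈ B0 → same block
Bisimilar ⇒ trace-equivalent.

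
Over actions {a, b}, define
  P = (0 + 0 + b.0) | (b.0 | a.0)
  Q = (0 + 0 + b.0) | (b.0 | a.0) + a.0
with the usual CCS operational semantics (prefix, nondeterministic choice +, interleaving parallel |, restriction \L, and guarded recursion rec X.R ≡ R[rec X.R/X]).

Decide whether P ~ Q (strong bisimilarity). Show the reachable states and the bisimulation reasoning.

not bisimilar

LTS(P): 8 reachable states
  s0 = (0 + 0 + b.0) | (b.0 | a.0) :: --a--▸ s1, --b--▸ s2, --b--▸ s3
  s1 = (0 + 0 + b.0) | (b.0 | 0) :: --b--▸ s4, --b--▸ s5
  s2 = (0 + 0 + b.0) | (0 | a.0) :: --a--▸ s4, --b--▸ s6
  s3 = 0 | (b.0 | a.0) :: --a--▸ s5, --b--▸ s6
  s4 = (0 + 0 + b.0) | (0 | 0) :: --b--▸ s7
  s5 = 0 | (b.0 | 0) :: --b--▸ s7
  s6 = 0 | (0 | a.0) :: --a--▸ s7
  s7 = 0 | (0 | 0) :: (no moves)
LTS(Q): 9 reachable states
  t0 = (0 + 0 + b.0) | (b.0 | a.0) + a.0 :: --a--▸ t1, --a--▸ t2, --b--▸ t3, --b--▸ t4
  t1 = (0 + 0 + b.0) | (b.0 | 0) :: --b--▸ t5, --b--▸ t6
  t2 = 0 :: (no moves)
  t3 = (0 + 0 + b.0) | (0 | a.0) :: --a--▸ t5, --b--▸ t7
  t4 = 0 | (b.0 | a.0) :: --a--▸ t6, --b--▸ t7
  t5 = (0 + 0 + b.0) | (0 | 0) :: --b--▸ t8
  t6 = 0 | (b.0 | 0) :: --b--▸ t8
  t7 = 0 | (0 | a.0) :: --a--▸ t8
  t8 = 0 | (0 | 0) :: (no moves)
Bisimilarity quotient blocks:
  B0 = {s0}
  B1 = {s2, s3, t3, t4}
  B2 = {s4, s5, t5, t6}
  B3 = {s7, t2, t8}
  B4 = {s6, t7}
  B5 = {s1, t1}
  B6 = {t0}
s0 ∈ B0, t0 ∈ B6 → different blocks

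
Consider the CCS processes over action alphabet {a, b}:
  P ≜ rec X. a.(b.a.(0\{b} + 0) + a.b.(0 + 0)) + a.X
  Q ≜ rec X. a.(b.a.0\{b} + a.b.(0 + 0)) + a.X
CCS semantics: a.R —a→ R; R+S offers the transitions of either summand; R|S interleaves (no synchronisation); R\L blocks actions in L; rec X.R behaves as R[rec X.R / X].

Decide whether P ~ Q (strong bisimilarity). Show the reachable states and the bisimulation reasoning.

Reachable graph of P (6 states):
  u0 = rec X. a.(b.a.(0\{b} + 0) + a.b.(0 + 0)) + a.X ⊢ ··a··> u0, ··a··> u1
  u1 = b.a.(0\{b} + 0) + a.b.(0 + 0) ⊢ ··a··> u2, ··b··> u3
  u2 = b.(0 + 0) ⊢ ··b··> u4
  u3 = a.(0\{b} + 0) ⊢ ··a··> u5
  u4 = 0 + 0 ⊢ deadlocked
  u5 = 0\{b} + 0 ⊢ deadlocked
Reachable graph of Q (6 states):
  v0 = rec X. a.(b.a.0\{b} + a.b.(0 + 0)) + a.X ⊢ ··a··> v0, ··a··> v1
  v1 = b.a.0\{b} + a.b.(0 + 0) ⊢ ··a··> v2, ··b··> v3
  v2 = b.(0 + 0) ⊢ ··b··> v4
  v3 = a.0\{b} ⊢ ··a··> v5
  v4 = 0 + 0 ⊢ deadlocked
  v5 = 0\{b} ⊢ deadlocked
Partition-refinement fixed point:
  B0 = {u0, v0}
  B1 = {u1, v1}
  B2 = {u2, v2}
  B3 = {u4, u5, v4, v5}
  B4 = {u3, v3}
u0 ∈ B0, v0 ∈ B0 → same block

P ~ Q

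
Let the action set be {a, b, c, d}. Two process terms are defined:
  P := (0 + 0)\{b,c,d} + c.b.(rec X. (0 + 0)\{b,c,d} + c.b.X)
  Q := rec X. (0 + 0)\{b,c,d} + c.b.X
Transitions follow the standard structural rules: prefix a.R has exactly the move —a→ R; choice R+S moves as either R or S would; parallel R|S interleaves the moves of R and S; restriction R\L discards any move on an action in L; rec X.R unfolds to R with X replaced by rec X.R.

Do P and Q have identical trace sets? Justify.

P's transition system — 3 states:
  s0 = (0 + 0)\{b,c,d} + c.b.(rec X. (0 + 0)\{b,c,d} + c.b.X) ⊢ =c=> s1
  s1 = b.(rec X. (0 + 0)\{b,c,d} + c.b.X) ⊢ =b=> s2
  s2 = rec X. (0 + 0)\{b,c,d} + c.b.X ⊢ =c=> s1
Q's transition system — 2 states:
  t0 = rec X. (0 + 0)\{b,c,d} + c.b.X ⊢ =c=> t1
  t1 = b.(rec X. (0 + 0)\{b,c,d} + c.b.X) ⊢ =b=> t0
Bisimilarity quotient blocks:
  B0 = {s0, s2, t0}
  B1 = {s1, t1}
s0 ∈ B0, t0 ∈ B0 → same block
Bisimilar ⇒ trace-equivalent.

traces(P) = traces(Q)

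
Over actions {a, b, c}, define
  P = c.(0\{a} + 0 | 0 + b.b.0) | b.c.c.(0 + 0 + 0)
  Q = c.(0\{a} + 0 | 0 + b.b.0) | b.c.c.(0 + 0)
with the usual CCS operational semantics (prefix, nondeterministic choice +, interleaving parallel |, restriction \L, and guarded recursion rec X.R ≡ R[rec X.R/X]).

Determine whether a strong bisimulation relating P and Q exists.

LTS(P): 16 reachable states
  u0 = c.(0\{a} + 0 | 0 + b.b.0) | b.c.c.(0 + 0 + 0) :: --b--▸ u1, --c--▸ u2
  u1 = c.(0\{a} + 0 | 0 + b.b.0) | c.c.(0 + 0 + 0) :: --c--▸ u3, --c--▸ u4
  u2 = (0\{a} + 0 | 0 + b.b.0) | b.c.c.(0 + 0 + 0) :: --b--▸ u3, --b--▸ u5
  u3 = (0\{a} + 0 | 0 + b.b.0) | c.c.(0 + 0 + 0) :: --b--▸ u6, --c--▸ u7
  u4 = c.(0\{a} + 0 | 0 + b.b.0) | c.(0 + 0 + 0) :: --c--▸ u7, --c--▸ u8
  u5 = b.0 | b.c.c.(0 + 0 + 0) :: --b--▸ u6, --b--▸ u9
  u6 = b.0 | c.c.(0 + 0 + 0) :: --b--▸ u10, --c--▸ u11
  u7 = (0\{a} + 0 | 0 + b.b.0) | c.(0 + 0 + 0) :: --b--▸ u11, --c--▸ u12
  u8 = c.(0\{a} + 0 | 0 + b.b.0) | (0 + 0 + 0) :: --c--▸ u12
  u9 = 0 | b.c.c.(0 + 0 + 0) :: --b--▸ u10
  u10 = 0 | c.c.(0 + 0 + 0) :: --c--▸ u13
  u11 = b.0 | c.(0 + 0 + 0) :: --b--▸ u13, --c--▸ u14
  u12 = (0\{a} + 0 | 0 + b.b.0) | (0 + 0 + 0) :: --b--▸ u14
  u13 = 0 | c.(0 + 0 + 0) :: --c--▸ u15
  u14 = b.0 | (0 + 0 + 0) :: --b--▸ u15
  u15 = 0 | (0 + 0 + 0) :: stopped
LTS(Q): 16 reachable states
  v0 = c.(0\{a} + 0 | 0 + b.b.0) | b.c.c.(0 + 0) :: --b--▸ v1, --c--▸ v2
  v1 = c.(0\{a} + 0 | 0 + b.b.0) | c.c.(0 + 0) :: --c--▸ v3, --c--▸ v4
  v2 = (0\{a} + 0 | 0 + b.b.0) | b.c.c.(0 + 0) :: --b--▸ v3, --b--▸ v5
  v3 = (0\{a} + 0 | 0 + b.b.0) | c.c.(0 + 0) :: --b--▸ v6, --c--▸ v7
  v4 = c.(0\{a} + 0 | 0 + b.b.0) | c.(0 + 0) :: --c--▸ v7, --c--▸ v8
  v5 = b.0 | b.c.c.(0 + 0) :: --b--▸ v6, --b--▸ v9
  v6 = b.0 | c.c.(0 + 0) :: --b--▸ v10, --c--▸ v11
  v7 = (0\{a} + 0 | 0 + b.b.0) | c.(0 + 0) :: --b--▸ v11, --c--▸ v12
  v8 = c.(0\{a} + 0 | 0 + b.b.0) | (0 + 0) :: --c--▸ v12
  v9 = 0 | b.c.c.(0 + 0) :: --b--▸ v10
  v10 = 0 | c.c.(0 + 0) :: --c--▸ v13
  v11 = b.0 | c.(0 + 0) :: --b--▸ v13, --c--▸ v14
  v12 = (0\{a} + 0 | 0 + b.b.0) | (0 + 0) :: --b--▸ v14
  v13 = 0 | c.(0 + 0) :: --c--▸ v15
  v14 = b.0 | (0 + 0) :: --b--▸ v15
  v15 = 0 | (0 + 0) :: stopped
Coarsest stable partition (strong bisimilarity classes):
  B0 = {u0, v0}
  B1 = {u2, v2}
  B2 = {u5, v5}
  B3 = {u9, v9}
  B4 = {u10, v10}
  B5 = {u13, v13}
  B6 = {u15, v15}
  B7 = {u6, v6}
  B8 = {u11, v11}
  B9 = {u14, v14}
  B10 = {u3, v3}
  B11 = {u7, v7}
  B12 = {u12, v12}
  B13 = {u1, v1}
  B14 = {u4, v4}
  B15 = {u8, v8}
u0 ∈ B0, v0 ∈ B0 → same block

P ~ Q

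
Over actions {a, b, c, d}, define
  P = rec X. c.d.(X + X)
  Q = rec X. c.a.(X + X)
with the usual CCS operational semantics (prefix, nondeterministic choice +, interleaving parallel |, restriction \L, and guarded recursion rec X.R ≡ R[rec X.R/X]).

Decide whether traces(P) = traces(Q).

P's transition system — 3 states:
  s0 = rec X. c.d.(X + X) | =c=> s1
  s1 = d.((rec X. c.d.(X + X)) + (rec X. c.d.(X + X))) | =d=> s2
  s2 = (rec X. c.d.(X + X)) + (rec X. c.d.(X + X)) | =c=> s1
Q's transition system — 3 states:
  t0 = rec X. c.a.(X + X) | =c=> t1
  t1 = a.((rec X. c.a.(X + X)) + (rec X. c.a.(X + X))) | =a=> t2
  t2 = (rec X. c.a.(X + X)) + (rec X. c.a.(X + X)) | =c=> t1
Trace ⟨cd⟩ through P, begin at {s0}:
  step 1 (c): {s1}
  step 2 (d): {s2}
  ✓ P
Trace ⟨cd⟩ through Q, begin at {t0}:
  step 1 (c): {t1}
  step 2 (d): no successor for Q

NO — witness ⟨cd⟩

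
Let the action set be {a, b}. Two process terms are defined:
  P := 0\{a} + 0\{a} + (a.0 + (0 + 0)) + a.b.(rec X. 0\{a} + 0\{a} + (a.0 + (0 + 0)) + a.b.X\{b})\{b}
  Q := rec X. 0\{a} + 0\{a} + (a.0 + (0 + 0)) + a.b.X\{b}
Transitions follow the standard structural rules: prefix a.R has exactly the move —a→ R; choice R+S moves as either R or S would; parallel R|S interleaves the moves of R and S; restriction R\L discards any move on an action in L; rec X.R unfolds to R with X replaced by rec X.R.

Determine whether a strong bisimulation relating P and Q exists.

P ~ Q

P's transition system — 6 states:
  s0 = 0\{a} + 0\{a} + (a.0 + (0 + 0)) + a.b.(rec X. 0\{a} + 0\{a} + (a.0 + (0 + 0)) + a.b.X\{b})\{b} | ··a··> s1, ··a··> s2
  s1 = 0 | ∅
  s2 = b.(rec X. 0\{a} + 0\{a} + (a.0 + (0 + 0)) + a.b.X\{b})\{b} | ··b··> s3
  s3 = (rec X. 0\{a} + 0\{a} + (a.0 + (0 + 0)) + a.b.X\{b})\{b} | ··a··> s4, ··a··> s5
  s4 = (b.(rec X. 0\{a} + 0\{a} + (a.0 + (0 + 0)) + a.b.X\{b})\{b})\{b} | ∅
  s5 = 0\{b} | ∅
Q's transition system — 6 states:
  t0 = rec X. 0\{a} + 0\{a} + (a.0 + (0 + 0)) + a.b.X\{b} | ··a··> t1, ··a··> t2
  t1 = 0 | ∅
  t2 = b.(rec X. 0\{a} + 0\{a} + (a.0 + (0 + 0)) + a.b.X\{b})\{b} | ··b··> t3
  t3 = (rec X. 0\{a} + 0\{a} + (a.0 + (0 + 0)) + a.b.X\{b})\{b} | ··a··> t4, ··a··> t5
  t4 = (b.(rec X. 0\{a} + 0\{a} + (a.0 + (0 + 0)) + a.b.X\{b})\{b})\{b} | ∅
  t5 = 0\{b} | ∅
Coarsest stable partition (strong bisimilarity classes):
  B0 = {s0, t0}
  B1 = {s1, s4, s5, t1, t4, t5}
  B2 = {s2, t2}
  B3 = {s3, t3}
s0 ∈ B0, t0 ∈ B0 → same block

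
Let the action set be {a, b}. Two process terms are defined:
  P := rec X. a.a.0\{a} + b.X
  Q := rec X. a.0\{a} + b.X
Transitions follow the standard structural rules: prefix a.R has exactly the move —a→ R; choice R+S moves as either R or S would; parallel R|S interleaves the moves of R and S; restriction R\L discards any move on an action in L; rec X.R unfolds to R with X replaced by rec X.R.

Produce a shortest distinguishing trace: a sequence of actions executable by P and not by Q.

LTS(P): 3 reachable states
  m0 = rec X. a.a.0\{a} + b.X ⊢ —a→ m1, —b→ m0
  m1 = a.0\{a} ⊢ —a→ m2
  m2 = 0\{a} ⊢ deadlocked
LTS(Q): 2 reachable states
  n0 = rec X. a.0\{a} + b.X ⊢ —a→ n1, —b→ n0
  n1 = 0\{a} ⊢ deadlocked
Executing aa from P (initial set {m0}):
  step 1 (a): {m1}
  step 2 (a): {m2}
  — P admits the full trace.
Executing aa from Q (initial set {n0}):
  step 1 (a): {n1}
  step 2 (a): ∅  — Q cannot continue

aa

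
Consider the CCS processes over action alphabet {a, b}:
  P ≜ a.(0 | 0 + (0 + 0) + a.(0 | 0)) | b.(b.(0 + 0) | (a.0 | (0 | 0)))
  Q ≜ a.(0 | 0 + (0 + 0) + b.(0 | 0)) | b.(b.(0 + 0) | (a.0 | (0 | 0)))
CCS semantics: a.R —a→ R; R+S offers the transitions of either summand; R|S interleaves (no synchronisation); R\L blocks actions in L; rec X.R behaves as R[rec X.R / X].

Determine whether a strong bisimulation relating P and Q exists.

not bisimilar

Reachable graph of P (15 states):
  u0 = a.(0 | 0 + (0 + 0) + a.(0 | 0)) | b.(b.(0 + 0) | (a.0 | (0 | 0))) | -a-> u1, -b-> u2
  u1 = (0 | 0 + (0 + 0) + a.(0 | 0)) | b.(b.(0 + 0) | (a.0 | (0 | 0))) | -a-> u3, -b-> u4
  u2 = a.(0 | 0 + (0 + 0) + a.(0 | 0)) | (b.(0 + 0) | (a.0 | (0 | 0))) | -a-> u4, -a-> u5, -b-> u6
  u3 = 0 | 0 | b.(b.(0 + 0) | (a.0 | (0 | 0))) | -b-> u7
  u4 = (0 | 0 + (0 + 0) + a.(0 | 0)) | (b.(0 + 0) | (a.0 | (0 | 0))) | -a-> u7, -a-> u8, -b-> u9
  u5 = a.(0 | 0 + (0 + 0) + a.(0 | 0)) | (b.(0 + 0) | (0 | (0 | 0))) | -a-> u8, -b-> u10
  u6 = a.(0 | 0 + (0 + 0) + a.(0 | 0)) | ((0 + 0) | (a.0 | (0 | 0))) | -a-> u10, -a-> u9
  u7 = 0 | 0 | (b.(0 + 0) | (a.0 | (0 | 0))) | -a-> u11, -b-> u12
  u8 = (0 | 0 + (0 + 0) + a.(0 | 0)) | (b.(0 + 0) | (0 | (0 | 0))) | -a-> u11, -b-> u13
  u9 = (0 | 0 + (0 + 0) + a.(0 | 0)) | ((0 + 0) | (a.0 | (0 | 0))) | -a-> u12, -a-> u13
  u10 = a.(0 | 0 + (0 + 0) + a.(0 | 0)) | ((0 + 0) | (0 | (0 | 0))) | -a-> u13
  u11 = 0 | 0 | (b.(0 + 0) | (0 | (0 | 0))) | -b-> u14
  u12 = 0 | 0 | ((0 + 0) | (a.0 | (0 | 0))) | -a-> u14
  u13 = (0 | 0 + (0 + 0) + a.(0 | 0)) | ((0 + 0) | (0 | (0 | 0))) | -a-> u14
  u14 = 0 | 0 | ((0 + 0) | (0 | (0 | 0))) | stopped
Reachable graph of Q (15 states):
  v0 = a.(0 | 0 + (0 + 0) + b.(0 | 0)) | b.(b.(0 + 0) | (a.0 | (0 | 0))) | -a-> v1, -b-> v2
  v1 = (0 | 0 + (0 + 0) + b.(0 | 0)) | b.(b.(0 + 0) | (a.0 | (0 | 0))) | -b-> v3, -b-> v4
  v2 = a.(0 | 0 + (0 + 0) + b.(0 | 0)) | (b.(0 + 0) | (a.0 | (0 | 0))) | -a-> v3, -a-> v5, -b-> v6
  v3 = (0 | 0 + (0 + 0) + b.(0 | 0)) | (b.(0 + 0) | (a.0 | (0 | 0))) | -a-> v7, -b-> v8, -b-> v9
  v4 = 0 | 0 | b.(b.(0 + 0) | (a.0 | (0 | 0))) | -b-> v9
  v5 = a.(0 | 0 + (0 + 0) + b.(0 | 0)) | (b.(0 + 0) | (0 | (0 | 0))) | -a-> v7, -b-> v10
  v6 = a.(0 | 0 + (0 + 0) + b.(0 | 0)) | ((0 + 0) | (a.0 | (0 | 0))) | -a-> v10, -a-> v8
  v7 = (0 | 0 + (0 + 0) + b.(0 | 0)) | (b.(0 + 0) | (0 | (0 | 0))) | -b-> v11, -b-> v12
  v8 = (0 | 0 + (0 + 0) + b.(0 | 0)) | ((0 + 0) | (a.0 | (0 | 0))) | -a-> v11, -b-> v13
  v9 = 0 | 0 | (b.(0 + 0) | (a.0 | (0 | 0))) | -a-> v12, -b-> v13
  v10 = a.(0 | 0 + (0 + 0) + b.(0 | 0)) | ((0 + 0) | (0 | (0 | 0))) | -a-> v11
  v11 = (0 | 0 + (0 + 0) + b.(0 | 0)) | ((0 + 0) | (0 | (0 | 0))) | -b-> v14
  v12 = 0 | 0 | (b.(0 + 0) | (0 | (0 | 0))) | -b-> v14
  v13 = 0 | 0 | ((0 + 0) | (a.0 | (0 | 0))) | -a-> v14
  v14 = 0 | 0 | ((0 + 0) | (0 | (0 | 0))) | stopped
Partition-refinement fixed point:
  B0 = {u0}
  B1 = {u2}
  B2 = {u4, u5}
  B3 = {u10, u9}
  B4 = {u12, u13, v13}
  B5 = {u14, v14}
  B6 = {u7, u8, v8, v9}
  B7 = {u11, v11, v12}
  B8 = {u6}
  B9 = {u1}
  B10 = {u3, v4}
  B11 = {v0}
  B12 = {v2}
  B13 = {v3}
  B14 = {v7}
  B15 = {v6}
  B16 = {v10}
  B17 = {v5}
  B18 = {v1}
u0 ∈ B0, v0 ∈ B11 → different blocks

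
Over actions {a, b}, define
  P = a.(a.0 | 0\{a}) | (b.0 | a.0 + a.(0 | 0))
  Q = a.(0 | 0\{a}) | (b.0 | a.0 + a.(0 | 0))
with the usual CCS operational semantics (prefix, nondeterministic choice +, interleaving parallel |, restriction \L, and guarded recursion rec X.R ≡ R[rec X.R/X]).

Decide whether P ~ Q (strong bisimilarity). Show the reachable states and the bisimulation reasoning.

LTS(P): 12 reachable states
  p0 = a.(a.0 | 0\{a}) | (b.0 | a.0 + a.(0 | 0)) :: =a=> p1, =a=> p2, =a=> p3, =b=> p4
  p1 = a.(a.0 | 0\{a}) | (0 | 0) :: =a=> p5
  p2 = a.(a.0 | 0\{a}) | (b.0 | 0) :: =a=> p6, =b=> p1
  p3 = a.0 | 0\{a} | (b.0 | a.0 + a.(0 | 0)) :: =a=> p5, =a=> p6, =a=> p7, =b=> p8
  p4 = a.(a.0 | 0\{a}) | (0 | a.0) :: =a=> p1, =a=> p8
  p5 = a.0 | 0\{a} | (0 | 0) :: =a=> p9
  p6 = a.0 | 0\{a} | (b.0 | 0) :: =a=> p10, =b=> p5
  p7 = 0 | 0\{a} | (b.0 | a.0 + a.(0 | 0)) :: =a=> p10, =a=> p9, =b=> p11
  p8 = a.0 | 0\{a} | (0 | a.0) :: =a=> p11, =a=> p5
  p9 = 0 | 0\{a} | (0 | 0) :: stopped
  p10 = 0 | 0\{a} | (b.0 | 0) :: =b=> p9
  p11 = 0 | 0\{a} | (0 | a.0) :: =a=> p9
LTS(Q): 8 reachable states
  q0 = a.(0 | 0\{a}) | (b.0 | a.0 + a.(0 | 0)) :: =a=> q1, =a=> q2, =a=> q3, =b=> q4
  q1 = 0 | 0\{a} | (b.0 | a.0 + a.(0 | 0)) :: =a=> q5, =a=> q6, =b=> q7
  q2 = a.(0 | 0\{a}) | (0 | 0) :: =a=> q5
  q3 = a.(0 | 0\{a}) | (b.0 | 0) :: =a=> q6, =b=> q2
  q4 = a.(0 | 0\{a}) | (0 | a.0) :: =a=> q2, =a=> q7
  q5 = 0 | 0\{a} | (0 | 0) :: stopped
  q6 = 0 | 0\{a} | (b.0 | 0) :: =b=> q5
  q7 = 0 | 0\{a} | (0 | a.0) :: =a=> q5
Coarsest stable partition (strong bisimilarity classes):
  B0 = {p0}
  B1 = {p1, p8, q4}
  B2 = {p11, p5, q2, q7}
  B3 = {p9, q5}
  B4 = {p3, q0}
  B5 = {p7, q1}
  B6 = {p10, q6}
  B7 = {p6, q3}
  B8 = {p4}
  B9 = {p2}
p0 ∈ B0, q0 ∈ B4 → different blocks

NO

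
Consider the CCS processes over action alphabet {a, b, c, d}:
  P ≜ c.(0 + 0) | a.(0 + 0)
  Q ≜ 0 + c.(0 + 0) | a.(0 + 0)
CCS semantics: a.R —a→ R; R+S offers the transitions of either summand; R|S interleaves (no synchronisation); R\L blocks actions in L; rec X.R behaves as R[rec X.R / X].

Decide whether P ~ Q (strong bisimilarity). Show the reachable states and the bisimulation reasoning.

P's transition system — 4 states:
  m0 = c.(0 + 0) | a.(0 + 0) :: -a-> m1, -c-> m2
  m1 = c.(0 + 0) | (0 + 0) :: -c-> m3
  m2 = (0 + 0) | a.(0 + 0) :: -a-> m3
  m3 = (0 + 0) | (0 + 0) :: deadlocked
Q's transition system — 4 states:
  n0 = 0 + c.(0 + 0) | a.(0 + 0) :: -a-> n1, -c-> n2
  n1 = c.(0 + 0) | (0 + 0) :: -c-> n3
  n2 = (0 + 0) | a.(0 + 0) :: -a-> n3
  n3 = (0 + 0) | (0 + 0) :: deadlocked
Bisimilarity quotient blocks:
  B0 = {m0, n0}
  B1 = {m2, n2}
  B2 = {m3, n3}
  B3 = {m1, n1}
m0 ∈ B0, n0 ∈ B0 → same block

YES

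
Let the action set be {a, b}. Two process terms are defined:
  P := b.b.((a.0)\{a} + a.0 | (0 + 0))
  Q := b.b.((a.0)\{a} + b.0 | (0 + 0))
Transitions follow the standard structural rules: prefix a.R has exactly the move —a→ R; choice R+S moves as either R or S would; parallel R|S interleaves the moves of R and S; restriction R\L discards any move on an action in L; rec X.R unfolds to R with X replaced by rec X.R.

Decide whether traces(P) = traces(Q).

LTS(P): 4 reachable states
  s0 = b.b.((a.0)\{a} + a.0 | (0 + 0)) | ··b··> s1
  s1 = b.((a.0)\{a} + a.0 | (0 + 0)) | ··b··> s2
  s2 = (a.0)\{a} + a.0 | (0 + 0) | ··a··> s3
  s3 = 0 | (0 + 0) | ·
LTS(Q): 4 reachable states
  t0 = b.b.((a.0)\{a} + b.0 | (0 + 0)) | ··b··> t1
  t1 = b.((a.0)\{a} + b.0 | (0 + 0)) | ··b··> t2
  t2 = (a.0)\{a} + b.0 | (0 + 0) | ··b··> t3
  t3 = 0 | (0 + 0) | ·
Run σ = ⟨bba⟩ on P: start {s0}
  after b @ step 1: {s1}
  after b @ step 2: {s2}
  after a @ step 3: {s3}
  P completes σ.
Run σ = ⟨bba⟩ on Q: start {t0}
  after b @ step 1: {t1}
  after b @ step 2: {t2}
  after a @ step 3: ∅ (Q stuck)

NO — witness ⟨bba⟩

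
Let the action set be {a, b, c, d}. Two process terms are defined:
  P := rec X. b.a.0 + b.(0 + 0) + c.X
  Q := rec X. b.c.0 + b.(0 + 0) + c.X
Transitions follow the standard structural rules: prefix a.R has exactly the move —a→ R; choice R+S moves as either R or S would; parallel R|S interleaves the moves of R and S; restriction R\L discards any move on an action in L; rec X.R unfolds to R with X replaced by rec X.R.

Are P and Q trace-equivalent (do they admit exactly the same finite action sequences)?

LTS(P): 4 reachable states
  s0 = rec X. b.a.0 + b.(0 + 0) + c.X ⊢ -b-> s1, -b-> s2, -c-> s0
  s1 = 0 + 0 ⊢ (no moves)
  s2 = a.0 ⊢ -a-> s3
  s3 = 0 ⊢ (no moves)
LTS(Q): 4 reachable states
  t0 = rec X. b.c.0 + b.(0 + 0) + c.X ⊢ -b-> t1, -b-> t2, -c-> t0
  t1 = 0 + 0 ⊢ (no moves)
  t2 = c.0 ⊢ -c-> t3
  t3 = 0 ⊢ (no moves)
Run σ = ⟨ba⟩ on P: start {s0}
  step 1 (b): {s1, s2}
  step 2 (a): {s3}
  P completes σ.
Run σ = ⟨ba⟩ on Q: start {t0}
  step 1 (b): {t1, t2}
  step 2 (a): ∅  — Q cannot continue

NO — witness ⟨ba⟩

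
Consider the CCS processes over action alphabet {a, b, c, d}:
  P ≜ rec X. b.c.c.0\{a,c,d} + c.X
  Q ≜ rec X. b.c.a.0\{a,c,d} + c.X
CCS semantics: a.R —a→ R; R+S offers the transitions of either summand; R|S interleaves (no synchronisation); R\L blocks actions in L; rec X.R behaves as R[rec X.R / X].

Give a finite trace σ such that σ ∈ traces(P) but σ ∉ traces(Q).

Reachable graph of P (4 states):
  p0 = rec X. b.c.c.0\{a,c,d} + c.X | ··b··> p1, ··c··> p0
  p1 = c.c.0\{a,c,d} | ··c··> p2
  p2 = c.0\{a,c,d} | ··c··> p3
  p3 = 0\{a,c,d} | ·
Reachable graph of Q (4 states):
  q0 = rec X. b.c.a.0\{a,c,d} + c.X | ··b··> q1, ··c··> q0
  q1 = c.a.0\{a,c,d} | ··c··> q2
  q2 = a.0\{a,c,d} | ··a··> q3
  q3 = 0\{a,c,d} | ·
Run σ = ⟨bcc⟩ on P: start {p0}
  step 1 (b): {p1}
  step 2 (c): {p2}
  step 3 (c): {p3}
  P completes σ.
Run σ = ⟨bcc⟩ on Q: start {q0}
  step 1 (b): {q1}
  step 2 (c): {q2}
  step 3 (c): ∅  — Q cannot continue

bcc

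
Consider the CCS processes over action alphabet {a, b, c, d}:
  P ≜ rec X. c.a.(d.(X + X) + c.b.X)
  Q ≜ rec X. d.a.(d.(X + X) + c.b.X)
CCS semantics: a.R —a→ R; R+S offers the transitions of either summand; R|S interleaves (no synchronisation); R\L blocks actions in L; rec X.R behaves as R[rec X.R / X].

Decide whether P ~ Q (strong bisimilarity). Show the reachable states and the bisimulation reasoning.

not bisimilar

P's transition system — 5 states:
  p0 = rec X. c.a.(d.(X + X) + c.b.X) | --c--▸ p1
  p1 = a.(d.((rec X. c.a.(d.(X + X) + c.b.X)) + (rec X. c.a.(d.(X + X) + c.b.X))) + c.b.(rec X. c.a.(d.(X + X) + c.b.X))) | --a--▸ p2
  p2 = d.((rec X. c.a.(d.(X + X) + c.b.X)) + (rec X. c.a.(d.(X + X) + c.b.X))) + c.b.(rec X. c.a.(d.(X + X) + c.b.X)) | --c--▸ p3, --d--▸ p4
  p3 = b.(rec X. c.a.(d.(X + X) + c.b.X)) | --b--▸ p0
  p4 = (rec X. c.a.(d.(X + X) + c.b.X)) + (rec X. c.a.(d.(X + X) + c.b.X)) | --c--▸ p1
Q's transition system — 5 states:
  q0 = rec X. d.a.(d.(X + X) + c.b.X) | --d--▸ q1
  q1 = a.(d.((rec X. d.a.(d.(X + X) + c.b.X)) + (rec X. d.a.(d.(X + X) + c.b.X))) + c.b.(rec X. d.a.(d.(X + X) + c.b.X))) | --a--▸ q2
  q2 = d.((rec X. d.a.(d.(X + X) + c.b.X)) + (rec X. d.a.(d.(X + X) + c.b.X))) + c.b.(rec X. d.a.(d.(X + X) + c.b.X)) | --c--▸ q3, --d--▸ q4
  q3 = b.(rec X. d.a.(d.(X + X) + c.b.X)) | --b--▸ q0
  q4 = (rec X. d.a.(d.(X + X) + c.b.X)) + (rec X. d.a.(d.(X + X) + c.b.X)) | --d--▸ q1
Coarsest stable partition (strong bisimilarity classes):
  B0 = {p0, p4}
  B1 = {p1}
  B2 = {p2}
  B3 = {p3}
  B4 = {q0, q4}
  B5 = {q1}
  B6 = {q2}
  B7 = {q3}
p0 ∈ B0, q0 ∈ B4 → different blocks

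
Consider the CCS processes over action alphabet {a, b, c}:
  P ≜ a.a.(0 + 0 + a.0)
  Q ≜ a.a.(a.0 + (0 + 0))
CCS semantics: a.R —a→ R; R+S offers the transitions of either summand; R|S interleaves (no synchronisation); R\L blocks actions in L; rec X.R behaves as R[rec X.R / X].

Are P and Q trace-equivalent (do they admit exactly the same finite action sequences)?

YES

LTS(P): 4 reachable states
  u0 = a.a.(0 + 0 + a.0) ⊢ --a--▸ u1
  u1 = a.(0 + 0 + a.0) ⊢ --a--▸ u2
  u2 = 0 + 0 + a.0 ⊢ --a--▸ u3
  u3 = 0 ⊢ (no moves)
LTS(Q): 4 reachable states
  v0 = a.a.(a.0 + (0 + 0)) ⊢ --a--▸ v1
  v1 = a.(a.0 + (0 + 0)) ⊢ --a--▸ v2
  v2 = a.0 + (0 + 0) ⊢ --a--▸ v3
  v3 = 0 ⊢ (no moves)
Partition-refinement fixed point:
  B0 = {u0, v0}
  B1 = {u1, v1}
  B2 = {u2, v2}
  B3 = {u3, v3}
u0 ∈ B0, v0 ∈ B0 → same block
Bisimilar ⇒ trace-equivalent.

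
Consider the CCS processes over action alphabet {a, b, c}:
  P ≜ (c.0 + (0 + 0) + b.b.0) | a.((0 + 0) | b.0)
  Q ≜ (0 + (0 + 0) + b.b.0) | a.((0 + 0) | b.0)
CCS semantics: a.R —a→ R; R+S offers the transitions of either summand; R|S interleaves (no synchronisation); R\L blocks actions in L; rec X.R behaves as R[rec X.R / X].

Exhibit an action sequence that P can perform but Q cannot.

c

Reachable graph of P (9 states):
  s0 = (c.0 + (0 + 0) + b.b.0) | a.((0 + 0) | b.0) → =a=> s1, =b=> s2, =c=> s3
  s1 = (c.0 + (0 + 0) + b.b.0) | ((0 + 0) | b.0) → =b=> s4, =b=> s5, =c=> s6
  s2 = b.0 | a.((0 + 0) | b.0) → =a=> s5, =b=> s3
  s3 = 0 | a.((0 + 0) | b.0) → =a=> s6
  s4 = (c.0 + (0 + 0) + b.b.0) | ((0 + 0) | 0) → =b=> s7, =c=> s8
  s5 = b.0 | ((0 + 0) | b.0) → =b=> s6, =b=> s7
  s6 = 0 | ((0 + 0) | b.0) → =b=> s8
  s7 = b.0 | ((0 + 0) | 0) → =b=> s8
  s8 = 0 | ((0 + 0) | 0) → (no moves)
Reachable graph of Q (9 states):
  t0 = (0 + (0 + 0) + b.b.0) | a.((0 + 0) | b.0) → =a=> t1, =b=> t2
  t1 = (0 + (0 + 0) + b.b.0) | ((0 + 0) | b.0) → =b=> t3, =b=> t4
  t2 = b.0 | a.((0 + 0) | b.0) → =a=> t4, =b=> t5
  t3 = (0 + (0 + 0) + b.b.0) | ((0 + 0) | 0) → =b=> t6
  t4 = b.0 | ((0 + 0) | b.0) → =b=> t6, =b=> t7
  t5 = 0 | a.((0 + 0) | b.0) → =a=> t7
  t6 = b.0 | ((0 + 0) | 0) → =b=> t8
  t7 = 0 | ((0 + 0) | b.0) → =b=> t8
  t8 = 0 | ((0 + 0) | 0) → (no moves)
Trace ⟨c⟩ through P, begin at {s0}:
  [1] c ⇒ {s3}
  — P admits the full trace.
Trace ⟨c⟩ through Q, begin at {t0}:
  [1] c ⇒ ∅  — Q cannot continue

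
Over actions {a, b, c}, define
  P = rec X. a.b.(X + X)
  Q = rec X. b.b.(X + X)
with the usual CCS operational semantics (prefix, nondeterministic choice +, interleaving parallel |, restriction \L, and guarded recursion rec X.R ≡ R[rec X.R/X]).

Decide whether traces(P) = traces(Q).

NO — witness ⟨a⟩

LTS(P): 3 reachable states
  m0 = rec X. a.b.(X + X) has moves ··a··> m1
  m1 = b.((rec X. a.b.(X + X)) + (rec X. a.b.(X + X))) has moves ··b··> m2
  m2 = (rec X. a.b.(X + X)) + (rec X. a.b.(X + X)) has moves ··a··> m1
LTS(Q): 3 reachable states
  n0 = rec X. b.b.(X + X) has moves ··b··> n1
  n1 = b.((rec X. b.b.(X + X)) + (rec X. b.b.(X + X))) has moves ··b··> n2
  n2 = (rec X. b.b.(X + X)) + (rec X. b.b.(X + X)) has moves ··b··> n1
Trace ⟨a⟩ through P, begin at {m0}:
  [1] a ⇒ {m1}
  — P admits the full trace.
Trace ⟨a⟩ through Q, begin at {n0}:
  [1] a ⇒ ∅ (Q stuck)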